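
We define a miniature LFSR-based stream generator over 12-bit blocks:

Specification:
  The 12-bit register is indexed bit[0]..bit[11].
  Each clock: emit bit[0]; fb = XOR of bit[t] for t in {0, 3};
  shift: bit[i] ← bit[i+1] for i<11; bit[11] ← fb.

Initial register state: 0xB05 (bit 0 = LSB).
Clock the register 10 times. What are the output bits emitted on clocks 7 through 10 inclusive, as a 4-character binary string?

0011

reg_0 = 0xB05
clock 1: out=1, reg = 0xD82
clock 2: out=0, reg = 0x6C1
clock 3: out=1, reg = 0xB60
clock 4: out=0, reg = 0x5B0
clock 5: out=0, reg = 0x2D8
clock 6: out=0, reg = 0x96C
clock 7: out=0, reg = 0xCB6
clock 8: out=0, reg = 0x65B
clock 9: out=1, reg = 0x32D
clock 10: out=1, reg = 0x196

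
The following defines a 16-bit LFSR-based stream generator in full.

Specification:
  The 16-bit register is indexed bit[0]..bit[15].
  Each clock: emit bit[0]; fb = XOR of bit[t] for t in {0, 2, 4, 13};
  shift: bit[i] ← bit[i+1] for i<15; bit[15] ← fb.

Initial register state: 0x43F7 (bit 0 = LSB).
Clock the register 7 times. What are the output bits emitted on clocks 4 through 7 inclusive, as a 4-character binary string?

0111

reg_0 = 0x43F7
clock 1: out=1, reg = 0xA1FB
clock 2: out=1, reg = 0xD0FD
clock 3: out=1, reg = 0xE87E
clock 4: out=0, reg = 0xF43F
clock 5: out=1, reg = 0x7A1F
clock 6: out=1, reg = 0x3D0F
clock 7: out=1, reg = 0x9E87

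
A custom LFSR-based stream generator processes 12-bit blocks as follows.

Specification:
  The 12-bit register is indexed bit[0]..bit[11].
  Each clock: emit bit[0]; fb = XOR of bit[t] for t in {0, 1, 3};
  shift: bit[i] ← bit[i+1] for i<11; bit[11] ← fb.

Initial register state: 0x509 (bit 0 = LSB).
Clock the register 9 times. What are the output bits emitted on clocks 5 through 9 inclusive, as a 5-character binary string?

00001

reg_0 = 0x509
clock 1: out=1, reg = 0x284
clock 2: out=0, reg = 0x142
clock 3: out=0, reg = 0x8A1
clock 4: out=1, reg = 0xC50
clock 5: out=0, reg = 0x628
clock 6: out=0, reg = 0xB14
clock 7: out=0, reg = 0x58A
clock 8: out=0, reg = 0x2C5
clock 9: out=1, reg = 0x962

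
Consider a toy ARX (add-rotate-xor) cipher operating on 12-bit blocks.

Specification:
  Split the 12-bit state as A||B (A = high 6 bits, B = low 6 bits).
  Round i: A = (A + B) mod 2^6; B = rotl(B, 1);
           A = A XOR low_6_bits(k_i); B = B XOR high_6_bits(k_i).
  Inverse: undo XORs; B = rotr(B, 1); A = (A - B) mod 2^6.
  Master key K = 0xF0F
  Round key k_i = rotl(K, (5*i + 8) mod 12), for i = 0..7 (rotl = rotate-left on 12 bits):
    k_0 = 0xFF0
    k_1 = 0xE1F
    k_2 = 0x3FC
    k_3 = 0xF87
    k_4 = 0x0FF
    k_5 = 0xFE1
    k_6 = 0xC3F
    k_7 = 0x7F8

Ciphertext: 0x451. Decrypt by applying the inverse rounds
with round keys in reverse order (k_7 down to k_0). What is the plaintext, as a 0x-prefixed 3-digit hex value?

0x331

s_0 = ciphertext = 0x451
s_1 = InvRound(s_0, k_7) = 0x887
s_2 = InvRound(s_1, k_6) = 0x8BB
s_3 = InvRound(s_2, k_5) = 0x042
s_4 = InvRound(s_3, k_4) = 0x7A0
s_5 = InvRound(s_4, k_3) = 0x28F
s_6 = InvRound(s_5, k_2) = 0xD80
s_7 = InvRound(s_6, k_1) = 0x35C
s_8 = InvRound(s_7, k_0) = 0x331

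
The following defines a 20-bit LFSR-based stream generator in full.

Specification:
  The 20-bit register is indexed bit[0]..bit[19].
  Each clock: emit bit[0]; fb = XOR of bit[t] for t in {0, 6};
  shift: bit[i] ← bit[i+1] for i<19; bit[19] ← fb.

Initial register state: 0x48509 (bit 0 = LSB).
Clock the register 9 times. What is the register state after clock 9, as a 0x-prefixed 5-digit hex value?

reg_0 = 0x48509
clock 1: out=1, reg = 0xA4284
clock 2: out=0, reg = 0x52142
clock 3: out=0, reg = 0xA90A1
clock 4: out=1, reg = 0xD4850
clock 5: out=0, reg = 0xEA428
clock 6: out=0, reg = 0x75214
clock 7: out=0, reg = 0x3A90A
clock 8: out=0, reg = 0x1D485
clock 9: out=1, reg = 0x8EA42

0x8EA42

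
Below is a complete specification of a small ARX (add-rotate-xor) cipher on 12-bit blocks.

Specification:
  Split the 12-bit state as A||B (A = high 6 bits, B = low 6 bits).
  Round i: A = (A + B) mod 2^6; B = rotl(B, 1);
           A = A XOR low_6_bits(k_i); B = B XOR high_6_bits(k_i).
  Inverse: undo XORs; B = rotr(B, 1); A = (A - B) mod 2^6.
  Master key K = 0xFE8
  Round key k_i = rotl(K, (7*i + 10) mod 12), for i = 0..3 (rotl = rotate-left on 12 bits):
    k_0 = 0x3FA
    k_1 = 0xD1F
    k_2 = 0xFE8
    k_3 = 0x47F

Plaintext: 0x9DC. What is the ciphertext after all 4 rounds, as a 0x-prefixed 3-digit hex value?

0x503

s_0 = plaintext = 0x9DC
s_1 = Round(s_0, k_0) = 0xE77
s_2 = Round(s_1, k_1) = 0xBDB
s_3 = Round(s_2, k_2) = 0x889
s_4 = Round(s_3, k_3) = 0x503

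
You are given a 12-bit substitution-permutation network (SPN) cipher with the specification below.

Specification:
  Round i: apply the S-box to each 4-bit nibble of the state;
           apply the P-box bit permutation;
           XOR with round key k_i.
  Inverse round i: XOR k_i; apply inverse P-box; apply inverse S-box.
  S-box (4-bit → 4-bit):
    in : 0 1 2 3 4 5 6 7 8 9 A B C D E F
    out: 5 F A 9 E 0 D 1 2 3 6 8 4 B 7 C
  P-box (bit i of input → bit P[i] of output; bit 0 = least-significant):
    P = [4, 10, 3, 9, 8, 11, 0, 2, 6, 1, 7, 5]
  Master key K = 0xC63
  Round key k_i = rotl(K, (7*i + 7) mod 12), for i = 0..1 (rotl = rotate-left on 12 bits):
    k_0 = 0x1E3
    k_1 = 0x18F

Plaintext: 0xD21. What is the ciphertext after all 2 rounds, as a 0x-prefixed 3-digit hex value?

s_0 = plaintext = 0xD21
s_1 = Round(s_0, k_0) = 0xF9D
s_2 = Round(s_1, k_1) = 0xE3F

0xE3F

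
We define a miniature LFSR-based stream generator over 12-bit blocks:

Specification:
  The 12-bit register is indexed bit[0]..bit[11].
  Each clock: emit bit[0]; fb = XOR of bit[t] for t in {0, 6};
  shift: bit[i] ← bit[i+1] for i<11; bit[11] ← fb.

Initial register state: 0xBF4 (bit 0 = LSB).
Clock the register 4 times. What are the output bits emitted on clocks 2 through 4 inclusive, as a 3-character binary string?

010

reg_0 = 0xBF4
clock 1: out=0, reg = 0xDFA
clock 2: out=0, reg = 0xEFD
clock 3: out=1, reg = 0x77E
clock 4: out=0, reg = 0xBBF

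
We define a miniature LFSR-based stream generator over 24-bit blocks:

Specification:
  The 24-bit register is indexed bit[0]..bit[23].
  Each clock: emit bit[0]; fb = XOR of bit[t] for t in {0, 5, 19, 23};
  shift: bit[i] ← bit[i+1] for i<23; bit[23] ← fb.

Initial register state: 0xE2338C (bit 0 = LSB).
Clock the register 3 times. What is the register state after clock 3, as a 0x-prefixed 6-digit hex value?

reg_0 = 0xE2338C
clock 1: out=0, reg = 0xF119C6
clock 2: out=0, reg = 0xF88CE3
clock 3: out=1, reg = 0x7C4671

0x7C4671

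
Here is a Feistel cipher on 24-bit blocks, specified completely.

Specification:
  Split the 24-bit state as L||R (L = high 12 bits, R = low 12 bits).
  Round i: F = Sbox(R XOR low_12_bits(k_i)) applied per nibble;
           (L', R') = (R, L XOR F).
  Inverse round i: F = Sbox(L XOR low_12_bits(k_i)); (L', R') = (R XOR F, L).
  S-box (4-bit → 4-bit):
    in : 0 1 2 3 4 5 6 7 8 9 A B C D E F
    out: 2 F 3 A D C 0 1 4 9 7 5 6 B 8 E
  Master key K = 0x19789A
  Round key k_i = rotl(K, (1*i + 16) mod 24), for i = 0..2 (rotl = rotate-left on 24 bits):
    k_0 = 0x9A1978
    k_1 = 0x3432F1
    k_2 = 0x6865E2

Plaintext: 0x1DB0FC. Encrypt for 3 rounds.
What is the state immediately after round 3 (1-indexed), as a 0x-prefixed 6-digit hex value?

s_0 = plaintext = 0x1DB0FC
s_1 = Round(s_0, k_0) = 0x0FC896
s_2 = Round(s_1, k_1) = 0x8967FD
s_3 = Round(s_2, k_2) = 0x7FDB68

0x7FDB68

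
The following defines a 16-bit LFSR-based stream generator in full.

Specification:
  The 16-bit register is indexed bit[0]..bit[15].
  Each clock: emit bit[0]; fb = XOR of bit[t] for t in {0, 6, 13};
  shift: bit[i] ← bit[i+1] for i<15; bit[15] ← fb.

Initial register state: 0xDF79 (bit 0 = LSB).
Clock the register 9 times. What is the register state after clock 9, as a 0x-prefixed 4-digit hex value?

0x496F

reg_0 = 0xDF79
clock 1: out=1, reg = 0x6FBC
clock 2: out=0, reg = 0xB7DE
clock 3: out=0, reg = 0x5BEF
clock 4: out=1, reg = 0x2DF7
clock 5: out=1, reg = 0x96FB
clock 6: out=1, reg = 0x4B7D
clock 7: out=1, reg = 0x25BE
clock 8: out=0, reg = 0x92DF
clock 9: out=1, reg = 0x496F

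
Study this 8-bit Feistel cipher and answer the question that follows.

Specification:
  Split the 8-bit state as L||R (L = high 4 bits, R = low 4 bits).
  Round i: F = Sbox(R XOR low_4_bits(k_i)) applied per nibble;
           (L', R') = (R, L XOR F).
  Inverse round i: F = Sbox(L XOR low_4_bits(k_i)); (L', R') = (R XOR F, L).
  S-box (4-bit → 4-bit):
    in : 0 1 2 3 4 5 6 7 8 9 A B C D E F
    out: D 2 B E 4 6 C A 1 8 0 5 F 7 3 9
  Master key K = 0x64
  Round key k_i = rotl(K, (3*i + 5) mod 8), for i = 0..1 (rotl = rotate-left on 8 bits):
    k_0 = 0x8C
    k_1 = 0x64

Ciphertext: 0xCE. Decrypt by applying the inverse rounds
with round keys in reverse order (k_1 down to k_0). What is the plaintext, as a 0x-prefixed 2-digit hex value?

s_0 = ciphertext = 0xCE
s_1 = InvRound(s_0, k_1) = 0xFC
s_2 = InvRound(s_1, k_0) = 0x2F

0x2F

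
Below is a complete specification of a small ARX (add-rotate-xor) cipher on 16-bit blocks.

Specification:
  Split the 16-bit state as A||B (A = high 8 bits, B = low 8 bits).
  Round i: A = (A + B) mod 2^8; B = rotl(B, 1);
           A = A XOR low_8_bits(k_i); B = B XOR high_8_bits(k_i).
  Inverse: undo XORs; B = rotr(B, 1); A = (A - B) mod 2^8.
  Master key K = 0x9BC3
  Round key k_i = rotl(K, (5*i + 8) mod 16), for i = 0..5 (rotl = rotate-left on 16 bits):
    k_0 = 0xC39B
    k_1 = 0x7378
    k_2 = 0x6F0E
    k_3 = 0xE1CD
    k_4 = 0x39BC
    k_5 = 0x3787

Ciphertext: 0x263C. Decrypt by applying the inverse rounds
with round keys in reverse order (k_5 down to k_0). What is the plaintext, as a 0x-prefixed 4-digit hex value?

s_0 = ciphertext = 0x263C
s_1 = InvRound(s_0, k_5) = 0x1C85
s_2 = InvRound(s_1, k_4) = 0x425E
s_3 = InvRound(s_2, k_3) = 0xB0DF
s_4 = InvRound(s_3, k_2) = 0x6658
s_5 = InvRound(s_4, k_1) = 0x8995
s_6 = InvRound(s_5, k_0) = 0xE72B

0xE72B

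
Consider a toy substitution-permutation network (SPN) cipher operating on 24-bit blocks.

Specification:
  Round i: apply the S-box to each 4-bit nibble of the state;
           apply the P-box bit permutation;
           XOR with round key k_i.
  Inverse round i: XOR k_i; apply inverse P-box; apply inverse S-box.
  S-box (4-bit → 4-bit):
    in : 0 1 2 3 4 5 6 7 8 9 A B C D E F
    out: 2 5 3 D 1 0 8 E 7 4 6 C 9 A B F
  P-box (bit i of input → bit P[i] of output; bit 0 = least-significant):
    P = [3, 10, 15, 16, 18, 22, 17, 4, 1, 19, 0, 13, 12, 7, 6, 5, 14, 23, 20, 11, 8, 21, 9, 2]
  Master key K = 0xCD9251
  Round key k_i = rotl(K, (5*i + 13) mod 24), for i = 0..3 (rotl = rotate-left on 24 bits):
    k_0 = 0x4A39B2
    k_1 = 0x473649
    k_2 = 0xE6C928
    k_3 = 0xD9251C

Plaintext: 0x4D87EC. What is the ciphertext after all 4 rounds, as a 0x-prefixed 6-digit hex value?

s_0 = plaintext = 0x4D87EC
s_1 = Round(s_0, k_0) = 0x87006B
s_2 = Round(s_1, k_1) = 0xFEBDD9
s_3 = Round(s_2, k_2) = 0x0E225C
s_4 = Round(s_3, k_3) = 0x707D96

0x707D96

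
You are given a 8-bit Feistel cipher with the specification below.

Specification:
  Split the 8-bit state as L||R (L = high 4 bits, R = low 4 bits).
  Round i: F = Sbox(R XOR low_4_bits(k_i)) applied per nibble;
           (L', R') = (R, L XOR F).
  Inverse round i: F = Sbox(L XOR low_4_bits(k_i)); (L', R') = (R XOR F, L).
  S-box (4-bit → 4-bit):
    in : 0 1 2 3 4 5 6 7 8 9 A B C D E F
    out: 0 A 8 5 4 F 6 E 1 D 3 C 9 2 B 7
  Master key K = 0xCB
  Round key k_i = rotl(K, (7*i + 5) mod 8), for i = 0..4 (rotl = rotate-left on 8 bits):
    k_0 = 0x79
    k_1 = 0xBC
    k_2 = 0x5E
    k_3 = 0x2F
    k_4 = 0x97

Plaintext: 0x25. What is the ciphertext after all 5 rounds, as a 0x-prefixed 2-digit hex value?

s_0 = plaintext = 0x25
s_1 = Round(s_0, k_0) = 0x5B
s_2 = Round(s_1, k_1) = 0xBB
s_3 = Round(s_2, k_2) = 0xB4
s_4 = Round(s_3, k_3) = 0x47
s_5 = Round(s_4, k_4) = 0x74

0x74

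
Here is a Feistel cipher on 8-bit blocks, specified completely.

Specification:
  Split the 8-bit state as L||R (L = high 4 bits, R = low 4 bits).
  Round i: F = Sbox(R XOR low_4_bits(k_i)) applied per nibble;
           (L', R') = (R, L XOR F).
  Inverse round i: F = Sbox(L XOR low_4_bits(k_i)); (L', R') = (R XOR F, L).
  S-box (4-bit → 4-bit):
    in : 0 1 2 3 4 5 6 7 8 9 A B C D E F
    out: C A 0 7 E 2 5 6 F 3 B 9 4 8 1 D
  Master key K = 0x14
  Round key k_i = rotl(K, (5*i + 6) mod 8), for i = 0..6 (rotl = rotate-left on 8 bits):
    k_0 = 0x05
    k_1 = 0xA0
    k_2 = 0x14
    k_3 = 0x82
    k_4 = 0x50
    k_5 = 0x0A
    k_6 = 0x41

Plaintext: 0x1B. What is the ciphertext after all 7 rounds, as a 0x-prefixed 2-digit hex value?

0x86

s_0 = plaintext = 0x1B
s_1 = Round(s_0, k_0) = 0xB0
s_2 = Round(s_1, k_1) = 0x07
s_3 = Round(s_2, k_2) = 0x77
s_4 = Round(s_3, k_3) = 0x75
s_5 = Round(s_4, k_4) = 0x55
s_6 = Round(s_5, k_5) = 0x58
s_7 = Round(s_6, k_6) = 0x86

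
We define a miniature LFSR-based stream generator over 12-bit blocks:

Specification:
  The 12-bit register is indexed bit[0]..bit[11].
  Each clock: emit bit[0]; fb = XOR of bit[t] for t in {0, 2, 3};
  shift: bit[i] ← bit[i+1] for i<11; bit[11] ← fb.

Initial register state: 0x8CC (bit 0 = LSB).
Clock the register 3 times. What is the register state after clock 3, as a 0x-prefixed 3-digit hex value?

0xD19

reg_0 = 0x8CC
clock 1: out=0, reg = 0x466
clock 2: out=0, reg = 0xA33
clock 3: out=1, reg = 0xD19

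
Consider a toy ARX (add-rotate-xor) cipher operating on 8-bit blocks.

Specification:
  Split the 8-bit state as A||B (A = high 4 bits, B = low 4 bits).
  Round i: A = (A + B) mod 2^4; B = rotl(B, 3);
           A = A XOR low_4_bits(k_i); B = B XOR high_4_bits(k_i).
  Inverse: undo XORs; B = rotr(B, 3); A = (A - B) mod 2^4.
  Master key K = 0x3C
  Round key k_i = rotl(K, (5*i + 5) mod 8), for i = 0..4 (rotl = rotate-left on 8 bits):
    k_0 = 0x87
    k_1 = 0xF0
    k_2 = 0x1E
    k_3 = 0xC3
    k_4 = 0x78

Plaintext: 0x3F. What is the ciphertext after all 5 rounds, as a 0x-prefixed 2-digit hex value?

s_0 = plaintext = 0x3F
s_1 = Round(s_0, k_0) = 0x57
s_2 = Round(s_1, k_1) = 0xC4
s_3 = Round(s_2, k_2) = 0xE3
s_4 = Round(s_3, k_3) = 0x25
s_5 = Round(s_4, k_4) = 0xFD

0xFD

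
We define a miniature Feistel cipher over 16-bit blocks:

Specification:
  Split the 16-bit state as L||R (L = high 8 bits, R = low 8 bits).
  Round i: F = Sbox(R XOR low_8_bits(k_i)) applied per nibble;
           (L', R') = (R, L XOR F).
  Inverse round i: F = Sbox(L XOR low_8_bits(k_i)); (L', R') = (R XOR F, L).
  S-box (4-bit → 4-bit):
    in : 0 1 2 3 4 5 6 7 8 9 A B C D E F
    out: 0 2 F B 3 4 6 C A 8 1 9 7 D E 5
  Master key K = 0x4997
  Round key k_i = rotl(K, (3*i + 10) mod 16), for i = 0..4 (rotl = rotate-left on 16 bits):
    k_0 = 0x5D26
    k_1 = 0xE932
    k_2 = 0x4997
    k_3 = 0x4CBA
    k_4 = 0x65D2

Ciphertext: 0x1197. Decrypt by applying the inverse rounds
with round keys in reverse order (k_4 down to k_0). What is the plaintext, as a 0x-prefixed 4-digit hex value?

s_0 = ciphertext = 0x1197
s_1 = InvRound(s_0, k_4) = 0xEC11
s_2 = InvRound(s_1, k_3) = 0x57EC
s_3 = InvRound(s_2, k_2) = 0x9C57
s_4 = InvRound(s_3, k_1) = 0x499C
s_5 = InvRound(s_4, k_0) = 0xF949

0xF949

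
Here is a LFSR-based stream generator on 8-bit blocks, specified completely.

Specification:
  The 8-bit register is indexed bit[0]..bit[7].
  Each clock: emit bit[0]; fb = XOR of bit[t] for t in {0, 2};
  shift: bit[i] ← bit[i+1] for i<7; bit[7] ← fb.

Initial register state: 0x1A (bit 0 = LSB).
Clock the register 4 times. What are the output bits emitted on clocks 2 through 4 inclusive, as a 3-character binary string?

reg_0 = 0x1A
clock 1: out=0, reg = 0x0D
clock 2: out=1, reg = 0x06
clock 3: out=0, reg = 0x83
clock 4: out=1, reg = 0xC1

101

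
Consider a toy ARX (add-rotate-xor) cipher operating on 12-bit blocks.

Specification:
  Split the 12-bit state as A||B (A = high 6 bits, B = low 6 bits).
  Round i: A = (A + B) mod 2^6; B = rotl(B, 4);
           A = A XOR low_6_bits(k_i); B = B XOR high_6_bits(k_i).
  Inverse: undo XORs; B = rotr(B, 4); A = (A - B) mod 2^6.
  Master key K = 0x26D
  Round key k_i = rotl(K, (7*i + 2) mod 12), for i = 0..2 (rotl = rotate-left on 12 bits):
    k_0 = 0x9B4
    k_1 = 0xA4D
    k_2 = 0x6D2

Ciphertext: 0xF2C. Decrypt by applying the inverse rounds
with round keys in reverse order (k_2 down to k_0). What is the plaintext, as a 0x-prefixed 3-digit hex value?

s_0 = ciphertext = 0xF2C
s_1 = InvRound(s_0, k_2) = 0x3DF
s_2 = InvRound(s_1, k_1) = 0x9DB
s_3 = InvRound(s_2, k_0) = 0x737

0x737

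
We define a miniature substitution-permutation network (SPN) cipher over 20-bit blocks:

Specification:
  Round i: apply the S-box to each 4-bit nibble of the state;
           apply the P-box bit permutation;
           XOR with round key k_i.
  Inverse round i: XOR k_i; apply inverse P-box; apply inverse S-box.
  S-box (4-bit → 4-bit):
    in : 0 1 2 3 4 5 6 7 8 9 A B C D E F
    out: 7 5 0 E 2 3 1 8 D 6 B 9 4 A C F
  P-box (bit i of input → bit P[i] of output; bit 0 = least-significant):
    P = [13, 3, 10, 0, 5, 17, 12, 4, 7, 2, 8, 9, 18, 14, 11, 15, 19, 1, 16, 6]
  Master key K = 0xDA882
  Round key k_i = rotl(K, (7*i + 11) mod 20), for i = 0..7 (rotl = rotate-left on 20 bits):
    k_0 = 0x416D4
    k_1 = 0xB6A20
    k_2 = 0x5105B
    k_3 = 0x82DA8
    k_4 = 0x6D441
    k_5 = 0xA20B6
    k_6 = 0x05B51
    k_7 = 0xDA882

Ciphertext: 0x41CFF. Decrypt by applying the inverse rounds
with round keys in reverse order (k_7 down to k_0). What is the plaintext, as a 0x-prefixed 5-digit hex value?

s_0 = ciphertext = 0x41CFF
s_1 = InvRound(s_0, k_7) = 0x8748F
s_2 = InvRound(s_1, k_6) = 0xACF70
s_3 = InvRound(s_2, k_5) = 0xD3F21
s_4 = InvRound(s_3, k_4) = 0x83E56
s_5 = InvRound(s_4, k_3) = 0xD2F84
s_6 = InvRound(s_5, k_2) = 0xACFEF
s_7 = InvRound(s_6, k_1) = 0x3702F
s_8 = InvRound(s_7, k_0) = 0x35BAF

0x35BAF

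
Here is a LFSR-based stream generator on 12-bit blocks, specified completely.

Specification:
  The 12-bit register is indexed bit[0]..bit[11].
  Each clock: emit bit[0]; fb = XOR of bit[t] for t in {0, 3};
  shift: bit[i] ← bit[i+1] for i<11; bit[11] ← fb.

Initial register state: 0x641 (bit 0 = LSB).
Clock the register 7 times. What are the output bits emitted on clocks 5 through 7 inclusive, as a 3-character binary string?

reg_0 = 0x641
clock 1: out=1, reg = 0xB20
clock 2: out=0, reg = 0x590
clock 3: out=0, reg = 0x2C8
clock 4: out=0, reg = 0x964
clock 5: out=0, reg = 0x4B2
clock 6: out=0, reg = 0x259
clock 7: out=1, reg = 0x12C

001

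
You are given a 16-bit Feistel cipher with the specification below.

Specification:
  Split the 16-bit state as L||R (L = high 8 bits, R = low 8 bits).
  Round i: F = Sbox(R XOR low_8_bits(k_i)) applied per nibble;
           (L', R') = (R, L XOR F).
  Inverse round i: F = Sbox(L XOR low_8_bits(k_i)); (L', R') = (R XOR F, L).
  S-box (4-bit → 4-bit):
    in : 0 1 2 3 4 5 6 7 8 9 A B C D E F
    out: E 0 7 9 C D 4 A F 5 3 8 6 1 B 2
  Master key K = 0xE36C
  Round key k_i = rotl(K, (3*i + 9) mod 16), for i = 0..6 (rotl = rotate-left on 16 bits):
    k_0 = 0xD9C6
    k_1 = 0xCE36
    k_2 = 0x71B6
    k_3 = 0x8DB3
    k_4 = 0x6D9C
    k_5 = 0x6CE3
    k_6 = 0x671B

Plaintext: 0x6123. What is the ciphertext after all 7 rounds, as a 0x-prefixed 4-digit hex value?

s_0 = plaintext = 0x6123
s_1 = Round(s_0, k_0) = 0x23DC
s_2 = Round(s_1, k_1) = 0xDC90
s_3 = Round(s_2, k_2) = 0x90A8
s_4 = Round(s_3, k_3) = 0xA898
s_5 = Round(s_4, k_4) = 0x9844
s_6 = Round(s_5, k_5) = 0x44A2
s_7 = Round(s_6, k_6) = 0xA2C1

0xA2C1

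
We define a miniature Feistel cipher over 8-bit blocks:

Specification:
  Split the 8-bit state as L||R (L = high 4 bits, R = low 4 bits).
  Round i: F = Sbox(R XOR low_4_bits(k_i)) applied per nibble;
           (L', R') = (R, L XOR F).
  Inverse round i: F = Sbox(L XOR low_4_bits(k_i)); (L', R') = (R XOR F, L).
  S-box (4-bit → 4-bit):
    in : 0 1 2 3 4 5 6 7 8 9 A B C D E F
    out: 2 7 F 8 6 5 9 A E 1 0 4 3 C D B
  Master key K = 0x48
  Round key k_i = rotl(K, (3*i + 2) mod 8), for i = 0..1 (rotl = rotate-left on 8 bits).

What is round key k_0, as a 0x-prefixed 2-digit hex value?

0x21

K = 0x48
k_0 = rotl(K, (3*0+2) mod 8) = rotl(K, 2) = 0x21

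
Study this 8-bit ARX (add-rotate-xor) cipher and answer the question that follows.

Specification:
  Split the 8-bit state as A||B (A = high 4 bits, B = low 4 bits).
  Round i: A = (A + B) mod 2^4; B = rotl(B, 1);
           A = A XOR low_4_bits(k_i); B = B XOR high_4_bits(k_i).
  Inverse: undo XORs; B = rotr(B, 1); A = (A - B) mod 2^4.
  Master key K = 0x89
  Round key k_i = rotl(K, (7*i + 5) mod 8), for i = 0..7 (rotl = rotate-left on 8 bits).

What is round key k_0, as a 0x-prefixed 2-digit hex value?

K = 0x89
k_0 = rotl(K, (7*0+5) mod 8) = rotl(K, 5) = 0x31

0x31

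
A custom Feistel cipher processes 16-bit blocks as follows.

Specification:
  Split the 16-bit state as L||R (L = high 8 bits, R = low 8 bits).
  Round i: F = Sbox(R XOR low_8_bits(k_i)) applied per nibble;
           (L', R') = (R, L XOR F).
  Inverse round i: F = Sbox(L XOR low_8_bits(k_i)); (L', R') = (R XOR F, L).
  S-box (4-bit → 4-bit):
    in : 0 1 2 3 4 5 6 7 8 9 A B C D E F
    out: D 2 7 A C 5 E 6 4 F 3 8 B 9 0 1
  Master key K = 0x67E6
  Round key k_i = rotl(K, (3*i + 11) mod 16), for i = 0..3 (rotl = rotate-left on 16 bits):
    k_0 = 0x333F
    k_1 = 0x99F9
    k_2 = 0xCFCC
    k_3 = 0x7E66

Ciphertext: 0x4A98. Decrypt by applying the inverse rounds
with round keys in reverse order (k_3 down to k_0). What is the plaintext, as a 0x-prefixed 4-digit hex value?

s_0 = ciphertext = 0x4A98
s_1 = InvRound(s_0, k_3) = 0xE34A
s_2 = InvRound(s_1, k_2) = 0x3BE3
s_3 = InvRound(s_2, k_1) = 0x543B
s_4 = InvRound(s_3, k_0) = 0xD354

0xD354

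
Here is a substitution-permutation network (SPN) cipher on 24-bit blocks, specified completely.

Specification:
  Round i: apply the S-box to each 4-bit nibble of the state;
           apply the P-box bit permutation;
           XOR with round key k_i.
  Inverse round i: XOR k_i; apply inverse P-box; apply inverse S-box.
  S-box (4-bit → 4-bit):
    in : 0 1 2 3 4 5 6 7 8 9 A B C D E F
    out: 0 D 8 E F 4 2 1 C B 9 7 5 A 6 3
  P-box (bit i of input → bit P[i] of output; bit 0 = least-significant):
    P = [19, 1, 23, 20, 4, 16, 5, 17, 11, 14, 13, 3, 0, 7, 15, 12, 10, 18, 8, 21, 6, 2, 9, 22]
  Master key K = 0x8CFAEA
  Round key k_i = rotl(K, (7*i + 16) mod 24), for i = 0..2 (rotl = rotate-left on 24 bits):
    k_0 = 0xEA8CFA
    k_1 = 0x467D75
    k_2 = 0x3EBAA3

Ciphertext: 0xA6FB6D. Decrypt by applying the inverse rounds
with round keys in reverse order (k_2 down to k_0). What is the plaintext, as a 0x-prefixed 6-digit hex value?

0x076CC4

s_0 = ciphertext = 0xA6FB6D
s_1 = InvRound(s_0, k_2) = 0xF56D04
s_2 = InvRound(s_1, k_1) = 0x72A048
s_3 = InvRound(s_2, k_0) = 0x076CC4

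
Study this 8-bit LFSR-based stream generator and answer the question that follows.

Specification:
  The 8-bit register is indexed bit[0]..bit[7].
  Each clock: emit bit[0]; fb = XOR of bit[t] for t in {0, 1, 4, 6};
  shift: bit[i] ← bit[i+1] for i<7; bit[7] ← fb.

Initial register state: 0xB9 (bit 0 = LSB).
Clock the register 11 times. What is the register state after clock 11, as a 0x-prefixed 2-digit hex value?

reg_0 = 0xB9
clock 1: out=1, reg = 0x5C
clock 2: out=0, reg = 0x2E
clock 3: out=0, reg = 0x97
clock 4: out=1, reg = 0xCB
clock 5: out=1, reg = 0xE5
clock 6: out=1, reg = 0x72
clock 7: out=0, reg = 0xB9
clock 8: out=1, reg = 0x5C
clock 9: out=0, reg = 0x2E
clock 10: out=0, reg = 0x97
clock 11: out=1, reg = 0xCB

0xCB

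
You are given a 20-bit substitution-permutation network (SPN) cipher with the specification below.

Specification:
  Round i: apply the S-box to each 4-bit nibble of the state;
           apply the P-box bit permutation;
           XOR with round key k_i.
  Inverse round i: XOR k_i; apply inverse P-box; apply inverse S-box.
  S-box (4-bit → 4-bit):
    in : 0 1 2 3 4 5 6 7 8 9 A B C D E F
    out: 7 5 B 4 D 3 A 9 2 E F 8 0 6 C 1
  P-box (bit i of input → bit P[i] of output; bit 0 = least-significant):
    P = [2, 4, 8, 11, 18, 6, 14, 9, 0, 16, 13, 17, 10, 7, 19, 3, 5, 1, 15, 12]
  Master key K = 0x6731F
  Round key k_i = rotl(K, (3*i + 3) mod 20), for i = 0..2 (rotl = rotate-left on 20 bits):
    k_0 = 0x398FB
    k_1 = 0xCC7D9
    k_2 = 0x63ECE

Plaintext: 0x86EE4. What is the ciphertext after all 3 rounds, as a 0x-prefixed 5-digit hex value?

0x65D55

s_0 = plaintext = 0x86EE4
s_1 = Round(s_0, k_0) = 0x1F375
s_2 = Round(s_1, k_1) = 0x861ED
s_3 = Round(s_2, k_2) = 0x65D55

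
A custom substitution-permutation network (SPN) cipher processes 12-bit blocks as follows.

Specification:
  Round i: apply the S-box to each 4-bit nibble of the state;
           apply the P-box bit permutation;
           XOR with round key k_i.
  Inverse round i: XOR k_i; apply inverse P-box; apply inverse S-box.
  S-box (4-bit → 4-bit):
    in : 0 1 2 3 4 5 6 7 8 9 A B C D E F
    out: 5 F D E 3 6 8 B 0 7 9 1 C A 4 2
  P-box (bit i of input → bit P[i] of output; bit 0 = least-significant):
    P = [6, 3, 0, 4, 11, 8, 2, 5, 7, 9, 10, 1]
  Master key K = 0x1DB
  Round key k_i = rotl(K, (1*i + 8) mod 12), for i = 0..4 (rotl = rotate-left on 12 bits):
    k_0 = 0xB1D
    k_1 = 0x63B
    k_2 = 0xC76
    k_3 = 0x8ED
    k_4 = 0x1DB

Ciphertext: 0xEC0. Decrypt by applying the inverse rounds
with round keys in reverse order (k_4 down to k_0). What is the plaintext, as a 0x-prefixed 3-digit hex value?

s_0 = ciphertext = 0xEC0
s_1 = InvRound(s_0, k_4) = 0x343
s_2 = InvRound(s_1, k_3) = 0x71F
s_3 = InvRound(s_2, k_2) = 0xF79
s_4 = InvRound(s_3, k_1) = 0x64B
s_5 = InvRound(s_4, k_0) = 0xC9A

0xC9A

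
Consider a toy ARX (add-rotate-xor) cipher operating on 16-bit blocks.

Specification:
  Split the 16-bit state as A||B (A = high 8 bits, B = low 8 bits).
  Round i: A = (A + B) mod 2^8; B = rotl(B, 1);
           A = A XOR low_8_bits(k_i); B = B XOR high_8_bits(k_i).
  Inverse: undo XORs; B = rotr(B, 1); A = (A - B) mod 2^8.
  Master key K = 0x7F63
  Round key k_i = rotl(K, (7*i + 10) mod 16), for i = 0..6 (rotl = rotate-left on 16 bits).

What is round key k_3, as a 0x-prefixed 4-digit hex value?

0xBFB1

K = 0x7F63
k_0 = rotl(K, (7*0+10) mod 16) = rotl(K, 10) = 0x8DFD
k_1 = rotl(K, (7*1+10) mod 16) = rotl(K, 1) = 0xFEC6
k_2 = rotl(K, (7*2+10) mod 16) = rotl(K, 8) = 0x637F
k_3 = rotl(K, (7*3+10) mod 16) = rotl(K, 15) = 0xBFB1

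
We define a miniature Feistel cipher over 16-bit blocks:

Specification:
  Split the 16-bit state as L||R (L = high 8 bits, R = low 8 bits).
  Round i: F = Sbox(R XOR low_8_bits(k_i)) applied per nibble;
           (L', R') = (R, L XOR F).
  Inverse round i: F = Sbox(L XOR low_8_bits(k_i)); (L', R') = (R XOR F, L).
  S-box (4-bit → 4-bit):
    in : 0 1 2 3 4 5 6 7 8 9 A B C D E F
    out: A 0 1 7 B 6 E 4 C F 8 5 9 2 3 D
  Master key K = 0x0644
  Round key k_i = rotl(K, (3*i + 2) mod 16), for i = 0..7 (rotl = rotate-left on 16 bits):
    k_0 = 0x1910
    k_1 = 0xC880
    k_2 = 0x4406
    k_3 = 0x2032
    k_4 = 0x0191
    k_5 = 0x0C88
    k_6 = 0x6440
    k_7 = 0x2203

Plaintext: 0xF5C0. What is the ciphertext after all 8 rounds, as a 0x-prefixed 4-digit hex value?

s_0 = plaintext = 0xF5C0
s_1 = Round(s_0, k_0) = 0xC0DF
s_2 = Round(s_1, k_1) = 0xDFAD
s_3 = Round(s_2, k_2) = 0xAD5A
s_4 = Round(s_3, k_3) = 0x5A41
s_5 = Round(s_4, k_4) = 0x4170
s_6 = Round(s_5, k_5) = 0x709D
s_7 = Round(s_6, k_6) = 0x9D52
s_8 = Round(s_7, k_7) = 0x52FD

0x52FD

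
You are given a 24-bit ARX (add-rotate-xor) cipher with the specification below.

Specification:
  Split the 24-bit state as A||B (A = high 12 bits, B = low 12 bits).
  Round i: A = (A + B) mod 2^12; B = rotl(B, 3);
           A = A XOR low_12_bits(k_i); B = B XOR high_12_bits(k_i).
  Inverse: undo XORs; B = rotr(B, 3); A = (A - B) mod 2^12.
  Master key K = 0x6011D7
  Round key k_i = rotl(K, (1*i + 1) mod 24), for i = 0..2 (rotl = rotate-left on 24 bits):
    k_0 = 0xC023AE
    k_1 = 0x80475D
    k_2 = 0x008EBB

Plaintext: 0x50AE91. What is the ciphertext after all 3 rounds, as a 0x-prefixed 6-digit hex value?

s_0 = plaintext = 0x50AE91
s_1 = Round(s_0, k_0) = 0x03588D
s_2 = Round(s_1, k_1) = 0xF9FC68
s_3 = Round(s_2, k_2) = 0x2BC34E

0x2BC34E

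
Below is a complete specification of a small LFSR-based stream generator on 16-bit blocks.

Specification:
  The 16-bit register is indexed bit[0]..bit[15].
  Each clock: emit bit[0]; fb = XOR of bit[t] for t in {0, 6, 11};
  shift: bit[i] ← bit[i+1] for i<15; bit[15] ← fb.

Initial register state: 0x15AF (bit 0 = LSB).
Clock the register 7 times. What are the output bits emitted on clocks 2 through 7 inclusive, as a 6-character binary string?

reg_0 = 0x15AF
clock 1: out=1, reg = 0x8AD7
clock 2: out=1, reg = 0xC56B
clock 3: out=1, reg = 0x62B5
clock 4: out=1, reg = 0xB15A
clock 5: out=0, reg = 0xD8AD
clock 6: out=1, reg = 0x6C56
clock 7: out=0, reg = 0x362B

111010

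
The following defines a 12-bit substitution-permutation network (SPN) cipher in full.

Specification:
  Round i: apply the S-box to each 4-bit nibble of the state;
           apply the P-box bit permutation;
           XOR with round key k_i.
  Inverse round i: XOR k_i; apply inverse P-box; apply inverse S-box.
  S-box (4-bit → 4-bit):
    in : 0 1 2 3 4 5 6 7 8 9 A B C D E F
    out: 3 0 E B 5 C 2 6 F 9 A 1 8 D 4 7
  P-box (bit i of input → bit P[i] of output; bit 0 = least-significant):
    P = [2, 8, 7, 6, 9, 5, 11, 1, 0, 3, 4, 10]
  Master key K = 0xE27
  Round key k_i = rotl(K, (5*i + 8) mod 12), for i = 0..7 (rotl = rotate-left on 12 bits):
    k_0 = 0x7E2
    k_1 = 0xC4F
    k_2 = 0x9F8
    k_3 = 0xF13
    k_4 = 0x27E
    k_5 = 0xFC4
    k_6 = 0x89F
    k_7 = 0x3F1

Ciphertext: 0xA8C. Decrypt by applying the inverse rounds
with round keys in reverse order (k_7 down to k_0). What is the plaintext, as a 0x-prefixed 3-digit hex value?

s_0 = ciphertext = 0xA8C
s_1 = InvRound(s_0, k_7) = 0xF73
s_2 = InvRound(s_1, k_6) = 0xA08
s_3 = InvRound(s_2, k_5) = 0xA18
s_4 = InvRound(s_3, k_4) = 0x129
s_5 = InvRound(s_4, k_3) = 0x281
s_6 = InvRound(s_5, k_2) = 0xFFA
s_7 = InvRound(s_6, k_1) = 0x40F
s_8 = InvRound(s_7, k_0) = 0x008

0x008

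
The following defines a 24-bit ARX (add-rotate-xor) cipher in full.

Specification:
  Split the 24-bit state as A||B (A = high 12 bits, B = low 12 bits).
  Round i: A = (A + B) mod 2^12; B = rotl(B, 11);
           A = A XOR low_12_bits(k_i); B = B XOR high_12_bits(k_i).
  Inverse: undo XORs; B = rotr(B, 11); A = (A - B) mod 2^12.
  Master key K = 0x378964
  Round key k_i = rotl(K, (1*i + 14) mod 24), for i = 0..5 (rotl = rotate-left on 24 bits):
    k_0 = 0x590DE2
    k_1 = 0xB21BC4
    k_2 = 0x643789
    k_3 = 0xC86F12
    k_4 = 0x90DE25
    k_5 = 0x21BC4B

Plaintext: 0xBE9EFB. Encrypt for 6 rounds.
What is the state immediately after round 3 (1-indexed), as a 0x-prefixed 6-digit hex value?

0x707D68

s_0 = plaintext = 0xBE9EFB
s_1 = Round(s_0, k_0) = 0x706AED
s_2 = Round(s_1, k_1) = 0xA37657
s_3 = Round(s_2, k_2) = 0x707D68
s_4 = Round(s_3, k_3) = 0xB7DA32
s_5 = Round(s_4, k_4) = 0xB8AC14
s_6 = Round(s_5, k_5) = 0xBD5411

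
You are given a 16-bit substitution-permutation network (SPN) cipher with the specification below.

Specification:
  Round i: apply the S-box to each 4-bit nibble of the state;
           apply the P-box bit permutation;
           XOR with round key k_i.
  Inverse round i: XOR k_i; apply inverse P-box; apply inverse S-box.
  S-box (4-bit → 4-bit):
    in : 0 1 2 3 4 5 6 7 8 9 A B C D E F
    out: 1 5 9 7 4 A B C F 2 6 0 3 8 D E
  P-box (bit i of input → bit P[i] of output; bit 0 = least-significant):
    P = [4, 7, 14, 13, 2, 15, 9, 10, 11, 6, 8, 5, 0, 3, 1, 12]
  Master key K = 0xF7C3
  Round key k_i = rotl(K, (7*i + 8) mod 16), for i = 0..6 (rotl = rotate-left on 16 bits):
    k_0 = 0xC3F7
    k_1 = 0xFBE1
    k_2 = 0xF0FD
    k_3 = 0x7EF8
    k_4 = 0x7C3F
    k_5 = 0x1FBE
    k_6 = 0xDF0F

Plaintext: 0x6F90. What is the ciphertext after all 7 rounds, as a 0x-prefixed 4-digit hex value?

s_0 = plaintext = 0x6F90
s_1 = Round(s_0, k_0) = 0x528E
s_2 = Round(s_1, k_1) = 0x05DD
s_3 = Round(s_2, k_2) = 0xD49C
s_4 = Round(s_3, k_3) = 0xEF68
s_5 = Round(s_4, k_4) = 0x89C8
s_6 = Round(s_5, k_5) = 0xEF61
s_7 = Round(s_6, k_6) = 0x0A78

0x0A78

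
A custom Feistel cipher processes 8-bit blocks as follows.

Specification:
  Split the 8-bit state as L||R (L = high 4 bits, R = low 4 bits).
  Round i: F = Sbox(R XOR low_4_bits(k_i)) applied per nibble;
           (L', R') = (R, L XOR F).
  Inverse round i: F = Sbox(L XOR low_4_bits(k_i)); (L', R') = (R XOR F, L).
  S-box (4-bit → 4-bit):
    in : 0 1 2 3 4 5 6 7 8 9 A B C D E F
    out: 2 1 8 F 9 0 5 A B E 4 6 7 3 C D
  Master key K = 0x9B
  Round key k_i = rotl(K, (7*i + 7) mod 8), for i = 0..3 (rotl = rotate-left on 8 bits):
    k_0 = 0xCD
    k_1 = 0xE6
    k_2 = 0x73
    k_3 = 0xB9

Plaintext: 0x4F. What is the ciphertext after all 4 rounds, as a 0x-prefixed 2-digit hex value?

0x77

s_0 = plaintext = 0x4F
s_1 = Round(s_0, k_0) = 0xFC
s_2 = Round(s_1, k_1) = 0xCB
s_3 = Round(s_2, k_2) = 0xB7
s_4 = Round(s_3, k_3) = 0x77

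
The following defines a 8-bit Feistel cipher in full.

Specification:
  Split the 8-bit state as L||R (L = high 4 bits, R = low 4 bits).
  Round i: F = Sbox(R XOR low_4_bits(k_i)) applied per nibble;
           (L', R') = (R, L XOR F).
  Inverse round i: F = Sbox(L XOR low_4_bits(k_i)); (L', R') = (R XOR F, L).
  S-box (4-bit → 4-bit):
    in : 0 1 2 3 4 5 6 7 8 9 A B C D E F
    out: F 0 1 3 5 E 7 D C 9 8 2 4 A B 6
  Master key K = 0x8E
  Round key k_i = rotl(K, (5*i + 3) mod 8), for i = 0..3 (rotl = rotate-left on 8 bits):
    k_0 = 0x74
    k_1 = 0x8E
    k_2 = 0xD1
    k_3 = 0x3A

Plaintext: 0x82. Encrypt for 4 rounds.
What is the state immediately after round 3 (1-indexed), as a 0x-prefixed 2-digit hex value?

s_0 = plaintext = 0x82
s_1 = Round(s_0, k_0) = 0x2F
s_2 = Round(s_1, k_1) = 0xF2
s_3 = Round(s_2, k_2) = 0x2C
s_4 = Round(s_3, k_3) = 0xC5

0x2C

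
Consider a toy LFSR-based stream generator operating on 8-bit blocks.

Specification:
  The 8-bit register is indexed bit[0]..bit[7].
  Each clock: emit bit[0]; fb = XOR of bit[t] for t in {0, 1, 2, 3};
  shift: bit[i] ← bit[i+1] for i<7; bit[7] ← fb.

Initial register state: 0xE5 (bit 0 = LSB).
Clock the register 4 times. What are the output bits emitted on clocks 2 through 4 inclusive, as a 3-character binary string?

010

reg_0 = 0xE5
clock 1: out=1, reg = 0x72
clock 2: out=0, reg = 0xB9
clock 3: out=1, reg = 0x5C
clock 4: out=0, reg = 0x2E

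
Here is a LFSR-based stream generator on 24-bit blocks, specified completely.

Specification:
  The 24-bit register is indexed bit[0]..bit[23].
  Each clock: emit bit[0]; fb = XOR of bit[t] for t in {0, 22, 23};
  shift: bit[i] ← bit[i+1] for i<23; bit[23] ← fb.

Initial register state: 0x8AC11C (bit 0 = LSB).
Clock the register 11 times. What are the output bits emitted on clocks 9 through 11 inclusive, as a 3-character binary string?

100

reg_0 = 0x8AC11C
clock 1: out=0, reg = 0xC5608E
clock 2: out=0, reg = 0x62B047
clock 3: out=1, reg = 0x315823
clock 4: out=1, reg = 0x98AC11
clock 5: out=1, reg = 0x4C5608
clock 6: out=0, reg = 0xA62B04
clock 7: out=0, reg = 0xD31582
clock 8: out=0, reg = 0x698AC1
clock 9: out=1, reg = 0x34C560
clock 10: out=0, reg = 0x1A62B0
clock 11: out=0, reg = 0x0D3158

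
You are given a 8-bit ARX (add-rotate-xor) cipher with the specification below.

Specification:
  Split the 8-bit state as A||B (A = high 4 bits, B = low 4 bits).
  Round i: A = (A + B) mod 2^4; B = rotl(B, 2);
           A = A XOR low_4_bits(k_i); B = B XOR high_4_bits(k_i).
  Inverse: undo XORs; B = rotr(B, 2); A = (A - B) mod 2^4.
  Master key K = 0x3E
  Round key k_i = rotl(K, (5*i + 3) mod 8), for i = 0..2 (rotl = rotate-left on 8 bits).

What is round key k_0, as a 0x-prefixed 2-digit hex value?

0xF1

K = 0x3E
k_0 = rotl(K, (5*0+3) mod 8) = rotl(K, 3) = 0xF1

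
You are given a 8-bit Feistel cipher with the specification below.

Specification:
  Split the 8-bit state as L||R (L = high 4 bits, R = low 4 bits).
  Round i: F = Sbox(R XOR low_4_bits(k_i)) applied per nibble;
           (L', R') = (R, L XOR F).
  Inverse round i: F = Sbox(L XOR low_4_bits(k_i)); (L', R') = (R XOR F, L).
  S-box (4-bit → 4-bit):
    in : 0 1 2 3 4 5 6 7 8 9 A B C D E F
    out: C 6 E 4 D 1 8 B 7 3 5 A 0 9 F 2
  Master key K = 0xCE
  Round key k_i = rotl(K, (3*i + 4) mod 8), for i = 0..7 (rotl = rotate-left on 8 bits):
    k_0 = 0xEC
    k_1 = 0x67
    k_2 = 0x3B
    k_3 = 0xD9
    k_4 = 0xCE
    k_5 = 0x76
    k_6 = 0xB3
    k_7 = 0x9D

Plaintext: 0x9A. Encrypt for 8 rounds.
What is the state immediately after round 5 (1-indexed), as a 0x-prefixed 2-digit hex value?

0x8A

s_0 = plaintext = 0x9A
s_1 = Round(s_0, k_0) = 0xA1
s_2 = Round(s_1, k_1) = 0x12
s_3 = Round(s_2, k_2) = 0x22
s_4 = Round(s_3, k_3) = 0x28
s_5 = Round(s_4, k_4) = 0x8A
s_6 = Round(s_5, k_5) = 0xA8
s_7 = Round(s_6, k_6) = 0x80
s_8 = Round(s_7, k_7) = 0x01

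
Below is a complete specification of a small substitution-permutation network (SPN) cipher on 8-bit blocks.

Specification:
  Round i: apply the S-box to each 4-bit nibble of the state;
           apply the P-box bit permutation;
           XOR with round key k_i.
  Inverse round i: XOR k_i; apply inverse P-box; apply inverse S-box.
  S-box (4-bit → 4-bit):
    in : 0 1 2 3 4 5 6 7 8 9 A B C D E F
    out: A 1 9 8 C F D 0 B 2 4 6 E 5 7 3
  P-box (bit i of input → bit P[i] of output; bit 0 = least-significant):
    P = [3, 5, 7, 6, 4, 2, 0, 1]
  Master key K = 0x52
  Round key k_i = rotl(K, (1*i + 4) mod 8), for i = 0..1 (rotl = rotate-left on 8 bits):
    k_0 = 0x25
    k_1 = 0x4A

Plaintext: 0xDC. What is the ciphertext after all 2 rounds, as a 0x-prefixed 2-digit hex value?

s_0 = plaintext = 0xDC
s_1 = Round(s_0, k_0) = 0xD4
s_2 = Round(s_1, k_1) = 0x9B

0x9B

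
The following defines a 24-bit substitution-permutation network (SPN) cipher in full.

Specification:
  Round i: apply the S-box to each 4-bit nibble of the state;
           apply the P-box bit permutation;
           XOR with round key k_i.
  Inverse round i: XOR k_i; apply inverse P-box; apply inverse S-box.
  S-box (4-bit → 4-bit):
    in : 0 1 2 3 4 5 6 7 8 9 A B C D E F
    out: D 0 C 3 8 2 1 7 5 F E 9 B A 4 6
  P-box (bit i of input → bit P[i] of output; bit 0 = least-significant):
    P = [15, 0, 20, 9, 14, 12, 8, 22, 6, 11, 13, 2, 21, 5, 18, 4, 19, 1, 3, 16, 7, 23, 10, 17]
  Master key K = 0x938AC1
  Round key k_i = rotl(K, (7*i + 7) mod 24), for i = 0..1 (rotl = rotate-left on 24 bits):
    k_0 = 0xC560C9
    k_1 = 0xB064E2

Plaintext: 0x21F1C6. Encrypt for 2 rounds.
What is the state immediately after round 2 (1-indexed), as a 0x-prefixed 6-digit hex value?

0x88E375

s_0 = plaintext = 0x21F1C6
s_1 = Round(s_0, k_0) = 0x83B4E9
s_2 = Round(s_1, k_1) = 0x88E375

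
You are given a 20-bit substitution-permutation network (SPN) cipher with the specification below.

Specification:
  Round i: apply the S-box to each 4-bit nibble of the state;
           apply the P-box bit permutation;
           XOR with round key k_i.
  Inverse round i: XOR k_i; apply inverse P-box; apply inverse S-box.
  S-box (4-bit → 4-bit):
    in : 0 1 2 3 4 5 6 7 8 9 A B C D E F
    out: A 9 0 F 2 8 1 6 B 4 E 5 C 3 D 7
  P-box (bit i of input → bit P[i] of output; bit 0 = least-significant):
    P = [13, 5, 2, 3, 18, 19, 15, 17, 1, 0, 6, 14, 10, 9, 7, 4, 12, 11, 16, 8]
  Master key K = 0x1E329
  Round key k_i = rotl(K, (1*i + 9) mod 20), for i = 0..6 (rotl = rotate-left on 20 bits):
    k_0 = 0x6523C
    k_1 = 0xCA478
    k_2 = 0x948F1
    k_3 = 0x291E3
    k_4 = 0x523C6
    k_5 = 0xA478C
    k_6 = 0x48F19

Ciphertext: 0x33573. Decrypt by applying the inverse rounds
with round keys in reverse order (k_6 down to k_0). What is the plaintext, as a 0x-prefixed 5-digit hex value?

0x5DD2B

s_0 = ciphertext = 0x33573
s_1 = InvRound(s_0, k_6) = 0xF4BE8
s_2 = InvRound(s_1, k_5) = 0x76967
s_3 = InvRound(s_2, k_4) = 0x47054
s_4 = InvRound(s_3, k_3) = 0x5C8EF
s_5 = InvRound(s_4, k_2) = 0x256FC
s_6 = InvRound(s_5, k_1) = 0x6753B
s_7 = InvRound(s_6, k_0) = 0x5DD2B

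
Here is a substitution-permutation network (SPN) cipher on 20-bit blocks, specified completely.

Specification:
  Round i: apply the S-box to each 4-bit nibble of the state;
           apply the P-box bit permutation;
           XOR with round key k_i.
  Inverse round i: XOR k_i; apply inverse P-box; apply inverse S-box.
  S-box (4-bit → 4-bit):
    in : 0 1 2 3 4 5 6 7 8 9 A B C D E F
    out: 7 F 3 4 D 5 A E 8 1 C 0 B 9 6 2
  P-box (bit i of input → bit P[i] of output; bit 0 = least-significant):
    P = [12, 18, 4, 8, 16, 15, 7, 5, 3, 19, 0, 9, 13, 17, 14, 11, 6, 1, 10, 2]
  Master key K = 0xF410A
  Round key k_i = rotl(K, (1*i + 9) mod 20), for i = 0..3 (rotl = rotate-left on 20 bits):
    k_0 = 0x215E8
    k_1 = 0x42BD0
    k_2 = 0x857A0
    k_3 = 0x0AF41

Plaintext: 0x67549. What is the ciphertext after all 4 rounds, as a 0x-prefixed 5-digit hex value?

0x42F0D

s_0 = plaintext = 0x67549
s_1 = Round(s_0, k_0) = 0x14D47
s_2 = Round(s_1, k_1) = 0x1442E
s_3 = Round(s_2, k_2) = 0xDB9FF
s_4 = Round(s_3, k_3) = 0x42F0D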